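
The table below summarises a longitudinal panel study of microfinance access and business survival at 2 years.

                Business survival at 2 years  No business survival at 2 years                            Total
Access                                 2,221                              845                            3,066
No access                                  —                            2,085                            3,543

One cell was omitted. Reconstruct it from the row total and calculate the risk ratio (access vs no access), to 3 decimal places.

The missing cell is in the unexposed row: 3543 − 2085 = 1458.
So a = 2221, b = 845, c = 1458, d = 2085.
RR = [a/(a+b)] / [c/(c+d)] = (2221/3066) / (1458/3543) = 0.72440/0.41152 = 1.76031

1.760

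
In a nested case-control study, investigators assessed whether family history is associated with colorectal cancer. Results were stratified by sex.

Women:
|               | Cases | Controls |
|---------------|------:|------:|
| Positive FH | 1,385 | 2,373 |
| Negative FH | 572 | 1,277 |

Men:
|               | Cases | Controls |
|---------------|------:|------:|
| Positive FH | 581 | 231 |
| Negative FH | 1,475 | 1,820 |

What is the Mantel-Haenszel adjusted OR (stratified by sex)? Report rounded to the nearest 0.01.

1.76

OR_MH = Σ(aᵢdᵢ/nᵢ) / Σ(bᵢcᵢ/nᵢ), where nᵢ is the stratum total.
Stratum 1 (Women): n = 5607; a·d/n = 1385·1277/5607 = 315.4352; b·c/n = 2373·572/5607 = 242.0824
Stratum 2 (Men): n = 4107; a·d/n = 581·1820/4107 = 257.4677; b·c/n = 231·1475/4107 = 82.9620
OR_MH = (315.4352 + 257.4677) / (242.0824 + 82.9620) = 572.9029 / 325.0444 = 1.76254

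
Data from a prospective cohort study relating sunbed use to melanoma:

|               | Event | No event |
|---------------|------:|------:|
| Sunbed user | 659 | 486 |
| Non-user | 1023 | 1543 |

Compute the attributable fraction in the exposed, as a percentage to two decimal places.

30.73

Cells: a = 659, b = 486, c = 1023, d = 1543.
Risk in exposed = 659/1145 = 0.57555; risk in unexposed = 1023/2566 = 0.39867.
RR = 0.57555/0.39867 = 1.44365
AR% = (RR − 1)/RR × 100 = (1.44365 − 1)/1.44365 × 100 = 30.7310%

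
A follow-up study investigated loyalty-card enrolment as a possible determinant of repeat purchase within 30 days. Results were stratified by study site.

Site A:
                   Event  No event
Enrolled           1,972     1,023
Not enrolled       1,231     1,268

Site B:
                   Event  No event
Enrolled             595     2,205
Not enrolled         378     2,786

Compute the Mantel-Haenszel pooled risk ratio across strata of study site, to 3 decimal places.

RR_MH = Σ(aᵢ·n₀ᵢ/nᵢ) / Σ(cᵢ·n₁ᵢ/nᵢ), with n₁ᵢ = aᵢ+bᵢ (exposed), n₀ᵢ = cᵢ+dᵢ (unexposed), nᵢ = n₁ᵢ+n₀ᵢ.
Stratum 1 (Site A): n₁ = 2995, n₀ = 2499, n = 5494; a·n₀/n = 1972·2499/5494 = 896.9836; c·n₁/n = 1231·2995/5494 = 671.0675
Stratum 2 (Site B): n₁ = 2800, n₀ = 3164, n = 5964; a·n₀/n = 595·3164/5964 = 315.6573; c·n₁/n = 378·2800/5964 = 177.4648
RR_MH = (896.9836 + 315.6573) / (671.0675 + 177.4648) = 1212.6409 / 848.5323 = 1.42910

1.429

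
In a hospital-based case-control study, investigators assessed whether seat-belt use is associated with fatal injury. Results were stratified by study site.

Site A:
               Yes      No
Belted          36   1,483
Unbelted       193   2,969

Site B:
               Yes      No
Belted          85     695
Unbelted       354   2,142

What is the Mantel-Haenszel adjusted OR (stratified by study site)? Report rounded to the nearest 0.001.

OR_MH = Σ(aᵢdᵢ/nᵢ) / Σ(bᵢcᵢ/nᵢ), where nᵢ is the stratum total.
Stratum 1 (Site A): n = 4681; a·d/n = 36·2969/4681 = 22.8336; b·c/n = 1483·193/4681 = 61.1448
Stratum 2 (Site B): n = 3276; a·d/n = 85·2142/3276 = 55.5769; b·c/n = 695·354/3276 = 75.1007
OR_MH = (22.8336 + 55.5769) / (61.1448 + 75.1007) = 78.4105 / 136.2456 = 0.57551

0.576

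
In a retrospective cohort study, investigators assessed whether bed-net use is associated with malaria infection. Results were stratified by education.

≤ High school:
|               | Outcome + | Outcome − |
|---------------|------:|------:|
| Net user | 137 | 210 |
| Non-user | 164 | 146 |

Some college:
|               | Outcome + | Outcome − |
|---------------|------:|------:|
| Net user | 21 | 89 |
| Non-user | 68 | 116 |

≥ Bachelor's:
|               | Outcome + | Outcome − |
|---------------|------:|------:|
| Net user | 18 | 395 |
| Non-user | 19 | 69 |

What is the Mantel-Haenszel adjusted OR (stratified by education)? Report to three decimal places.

0.468

OR_MH = Σ(aᵢdᵢ/nᵢ) / Σ(bᵢcᵢ/nᵢ), where nᵢ is the stratum total.
Stratum 1 (≤ High school): n = 657; a·d/n = 137·146/657 = 30.4444; b·c/n = 210·164/657 = 52.4201
Stratum 2 (Some college): n = 294; a·d/n = 21·116/294 = 8.2857; b·c/n = 89·68/294 = 20.5850
Stratum 3 (≥ Bachelor's): n = 501; a·d/n = 18·69/501 = 2.4790; b·c/n = 395·19/501 = 14.9800
OR_MH = (30.4444 + 8.2857 + 2.4790) / (52.4201 + 20.5850 + 14.9800) = 41.2092 / 87.9852 = 0.46837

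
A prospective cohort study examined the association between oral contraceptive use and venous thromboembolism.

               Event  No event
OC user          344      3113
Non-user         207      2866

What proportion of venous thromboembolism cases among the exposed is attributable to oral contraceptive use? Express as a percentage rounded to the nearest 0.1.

Cells: a = 344, b = 3113, c = 207, d = 2866.
Risk in exposed = 344/3457 = 0.09951; risk in unexposed = 207/3073 = 0.06736.
RR = 0.09951/0.06736 = 1.47724
AR% = (RR − 1)/RR × 100 = (1.47724 − 1)/1.47724 × 100 = 32.3062%

32.3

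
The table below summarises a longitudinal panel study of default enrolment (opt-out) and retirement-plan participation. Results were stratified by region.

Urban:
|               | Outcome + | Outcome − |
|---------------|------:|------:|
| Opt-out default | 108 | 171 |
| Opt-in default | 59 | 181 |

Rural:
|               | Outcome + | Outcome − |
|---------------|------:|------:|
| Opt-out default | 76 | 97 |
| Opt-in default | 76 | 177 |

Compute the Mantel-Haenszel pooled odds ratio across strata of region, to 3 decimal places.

OR_MH = Σ(aᵢdᵢ/nᵢ) / Σ(bᵢcᵢ/nᵢ), where nᵢ is the stratum total.
Stratum 1 (Urban): n = 519; a·d/n = 108·181/519 = 37.6647; b·c/n = 171·59/519 = 19.4393
Stratum 2 (Rural): n = 426; a·d/n = 76·177/426 = 31.5775; b·c/n = 97·76/426 = 17.3052
OR_MH = (37.6647 + 31.5775) / (19.4393 + 17.3052) = 69.2422 / 36.7445 = 1.88443

1.884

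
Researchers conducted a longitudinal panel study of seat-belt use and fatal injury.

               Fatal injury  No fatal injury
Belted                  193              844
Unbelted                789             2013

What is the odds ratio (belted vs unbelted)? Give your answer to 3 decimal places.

Cells: a = 193, b = 844, c = 789, d = 2013.
OR = (a·d)/(b·c) = (193 × 2013) / (844 × 789) = 388509 / 665916 = 0.58342
Exposure is associated with lower odds of fatal injury (OR = 0.58 < 1).

0.583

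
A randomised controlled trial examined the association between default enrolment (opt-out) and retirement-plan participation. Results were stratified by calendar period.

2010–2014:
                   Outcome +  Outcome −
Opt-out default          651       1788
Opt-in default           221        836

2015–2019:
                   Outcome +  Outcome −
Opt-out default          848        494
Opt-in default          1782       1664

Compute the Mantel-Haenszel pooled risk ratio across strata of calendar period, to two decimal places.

1.23

RR_MH = Σ(aᵢ·n₀ᵢ/nᵢ) / Σ(cᵢ·n₁ᵢ/nᵢ), with n₁ᵢ = aᵢ+bᵢ (exposed), n₀ᵢ = cᵢ+dᵢ (unexposed), nᵢ = n₁ᵢ+n₀ᵢ.
Stratum 1 (2010–2014): n₁ = 2439, n₀ = 1057, n = 3496; a·n₀/n = 651·1057/3496 = 196.8269; c·n₁/n = 221·2439/3496 = 154.1816
Stratum 2 (2015–2019): n₁ = 1342, n₀ = 3446, n = 4788; a·n₀/n = 848·3446/4788 = 610.3191; c·n₁/n = 1782·1342/4788 = 499.4662
RR_MH = (196.8269 + 610.3191) / (154.1816 + 499.4662) = 807.1461 / 653.6478 = 1.23483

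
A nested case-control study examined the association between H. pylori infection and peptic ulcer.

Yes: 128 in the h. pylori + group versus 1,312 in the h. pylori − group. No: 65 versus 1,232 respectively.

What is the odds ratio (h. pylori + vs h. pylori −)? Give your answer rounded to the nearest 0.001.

From the description: a = 128, b = 65, c = 1312, d = 1232.
OR = (a·d)/(b·c) = (128 × 1232) / (65 × 1312) = 157696 / 85280 = 1.84916
The odds of peptic ulcer are about 1.85 times as high in the h. pylori + group.

1.849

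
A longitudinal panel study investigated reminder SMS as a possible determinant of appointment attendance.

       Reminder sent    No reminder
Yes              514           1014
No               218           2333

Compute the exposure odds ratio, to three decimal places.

5.425

Reading the table with exposure as columns: a = 514 (Reminder sent, case), b = 218 (Reminder sent, non-case), c = 1014 (No reminder, case), d = 2333.
OR = (a·d)/(b·c) = (514 × 2333) / (218 × 1014) = 1199162 / 221052 = 5.42480
The odds of appointment attendance are about 5.42 times as high in the reminder sent group.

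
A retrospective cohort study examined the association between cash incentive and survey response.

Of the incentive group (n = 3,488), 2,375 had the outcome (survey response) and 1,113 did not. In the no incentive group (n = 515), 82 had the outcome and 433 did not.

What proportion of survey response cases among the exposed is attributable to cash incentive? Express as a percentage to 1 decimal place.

76.6

From the description: a = 2375, b = 1113, c = 82, d = 433.
Risk in exposed = 2375/3488 = 0.68091; risk in unexposed = 82/515 = 0.15922.
RR = 0.68091/0.15922 = 4.27642
AR% = (RR − 1)/RR × 100 = (4.27642 − 1)/4.27642 × 100 = 76.6160%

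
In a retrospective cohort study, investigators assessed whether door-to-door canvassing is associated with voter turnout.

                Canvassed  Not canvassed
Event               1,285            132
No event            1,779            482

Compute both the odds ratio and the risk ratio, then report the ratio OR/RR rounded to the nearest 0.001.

1.352

Reading the table with exposure as columns: a = 1285 (Canvassed, case), b = 1779 (Canvassed, non-case), c = 132 (Not canvassed, case), d = 482.
OR = (1285·482)/(1779·132) = 619370/234828 = 2.63755
Risk in exposed = 1285/3064 = 0.41939; risk in unexposed = 132/614 = 0.21498; RR = 1.95078
OR/RR = 2.63755 / 1.95078 = 1.35205
The outcome is not rare, so the OR lies further from 1 than the RR.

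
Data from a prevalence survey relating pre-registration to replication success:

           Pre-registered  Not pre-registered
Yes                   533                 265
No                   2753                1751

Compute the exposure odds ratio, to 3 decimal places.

1.279

Reading the table with exposure as columns: a = 533 (Pre-registered, case), b = 2753 (Pre-registered, non-case), c = 265 (Not pre-registered, case), d = 1751.
OR = (a·d)/(b·c) = (533 × 1751) / (2753 × 265) = 933283 / 729545 = 1.27927
The odds of replication success are about 1.28 times as high in the pre-registered group.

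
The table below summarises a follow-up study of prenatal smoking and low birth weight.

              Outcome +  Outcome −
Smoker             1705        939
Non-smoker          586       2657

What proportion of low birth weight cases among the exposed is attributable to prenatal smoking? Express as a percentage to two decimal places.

71.98

Cells: a = 1705, b = 939, c = 586, d = 2657.
Risk in exposed = 1705/2644 = 0.64486; risk in unexposed = 586/3243 = 0.18070.
RR = 0.64486/0.18070 = 3.56872
AR% = (RR − 1)/RR × 100 = (3.56872 − 1)/3.56872 × 100 = 71.9787%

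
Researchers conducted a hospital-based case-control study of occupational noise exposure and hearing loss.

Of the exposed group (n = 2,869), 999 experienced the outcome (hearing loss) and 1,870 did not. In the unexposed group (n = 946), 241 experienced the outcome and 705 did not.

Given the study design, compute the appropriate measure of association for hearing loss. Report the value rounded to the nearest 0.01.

From the description: a = 999, b = 1870, c = 241, d = 705.
This is a hospital-based case-control study: participants were sampled on outcome status, so risks in the source population cannot be estimated directly — relative risk is not valid here. The odds ratio is the appropriate measure.
OR = (a·d)/(b·c) = (999 × 705) / (1870 × 241) = 704295 / 450670 = 1.56277

1.56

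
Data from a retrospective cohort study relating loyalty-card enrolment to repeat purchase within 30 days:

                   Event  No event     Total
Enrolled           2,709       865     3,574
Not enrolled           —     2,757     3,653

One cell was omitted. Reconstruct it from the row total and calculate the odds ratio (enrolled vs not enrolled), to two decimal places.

9.64

The missing cell is in the unexposed row: 3653 − 2757 = 896.
So a = 2709, b = 865, c = 896, d = 2757.
OR = (a·d)/(b·c) = (2709 × 2757) / (865 × 896) = 7468713 / 775040 = 9.63655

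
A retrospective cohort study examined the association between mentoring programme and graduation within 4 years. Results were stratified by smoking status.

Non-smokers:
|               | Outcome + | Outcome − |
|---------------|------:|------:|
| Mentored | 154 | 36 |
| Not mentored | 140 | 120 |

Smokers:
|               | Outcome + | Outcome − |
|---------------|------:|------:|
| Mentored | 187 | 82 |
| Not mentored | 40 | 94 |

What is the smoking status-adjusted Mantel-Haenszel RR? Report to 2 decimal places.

RR_MH = Σ(aᵢ·n₀ᵢ/nᵢ) / Σ(cᵢ·n₁ᵢ/nᵢ), with n₁ᵢ = aᵢ+bᵢ (exposed), n₀ᵢ = cᵢ+dᵢ (unexposed), nᵢ = n₁ᵢ+n₀ᵢ.
Stratum 1 (Non-smokers): n₁ = 190, n₀ = 260, n = 450; a·n₀/n = 154·260/450 = 88.9778; c·n₁/n = 140·190/450 = 59.1111
Stratum 2 (Smokers): n₁ = 269, n₀ = 134, n = 403; a·n₀/n = 187·134/403 = 62.1787; c·n₁/n = 40·269/403 = 26.6998
RR_MH = (88.9778 + 62.1787) / (59.1111 + 26.6998) = 151.1564 / 85.8109 = 1.76151

1.76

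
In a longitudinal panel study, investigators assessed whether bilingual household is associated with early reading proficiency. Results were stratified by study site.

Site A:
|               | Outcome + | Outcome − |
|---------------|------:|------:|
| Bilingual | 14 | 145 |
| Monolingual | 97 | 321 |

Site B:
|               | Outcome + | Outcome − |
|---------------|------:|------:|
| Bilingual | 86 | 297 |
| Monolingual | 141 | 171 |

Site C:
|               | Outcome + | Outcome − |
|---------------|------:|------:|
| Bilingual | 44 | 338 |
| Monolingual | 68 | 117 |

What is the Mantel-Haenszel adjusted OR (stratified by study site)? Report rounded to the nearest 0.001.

OR_MH = Σ(aᵢdᵢ/nᵢ) / Σ(bᵢcᵢ/nᵢ), where nᵢ is the stratum total.
Stratum 1 (Site A): n = 577; a·d/n = 14·321/577 = 7.7886; b·c/n = 145·97/577 = 24.3761
Stratum 2 (Site B): n = 695; a·d/n = 86·171/695 = 21.1597; b·c/n = 297·141/695 = 60.2547
Stratum 3 (Site C): n = 567; a·d/n = 44·117/567 = 9.0794; b·c/n = 338·68/567 = 40.5362
OR_MH = (7.7886 + 21.1597 + 9.0794) / (24.3761 + 60.2547 + 40.5362) = 38.0276 / 125.1669 = 0.30382

0.304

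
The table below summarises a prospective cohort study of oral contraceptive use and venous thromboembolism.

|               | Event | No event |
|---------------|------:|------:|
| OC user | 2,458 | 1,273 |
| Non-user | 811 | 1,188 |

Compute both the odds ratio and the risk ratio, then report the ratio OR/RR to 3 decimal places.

Cells: a = 2458, b = 1273, c = 811, d = 1188.
OR = (2458·1188)/(1273·811) = 2920104/1032403 = 2.82845
Risk in exposed = 2458/3731 = 0.65880; risk in unexposed = 811/1999 = 0.40570; RR = 1.62386
OR/RR = 2.82845 / 1.62386 = 1.74181
The outcome is not rare, so the OR lies further from 1 than the RR.

1.742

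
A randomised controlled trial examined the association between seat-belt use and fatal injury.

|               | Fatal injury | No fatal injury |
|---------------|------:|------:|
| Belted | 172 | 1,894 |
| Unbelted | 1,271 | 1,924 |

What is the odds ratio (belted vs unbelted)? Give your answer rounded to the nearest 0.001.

0.137

Cells: a = 172, b = 1894, c = 1271, d = 1924.
OR = (a·d)/(b·c) = (172 × 1924) / (1894 × 1271) = 330928 / 2407274 = 0.13747
Exposure is associated with lower odds of fatal injury (OR = 0.14 < 1).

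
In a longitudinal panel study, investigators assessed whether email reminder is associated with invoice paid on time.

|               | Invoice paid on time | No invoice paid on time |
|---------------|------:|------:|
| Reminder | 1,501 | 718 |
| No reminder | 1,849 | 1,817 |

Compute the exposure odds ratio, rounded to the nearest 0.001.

Cells: a = 1501, b = 718, c = 1849, d = 1817.
OR = (a·d)/(b·c) = (1501 × 1817) / (718 × 1849) = 2727317 / 1327582 = 2.05435
The odds of invoice paid on time are about 2.05 times as high in the reminder group.

2.054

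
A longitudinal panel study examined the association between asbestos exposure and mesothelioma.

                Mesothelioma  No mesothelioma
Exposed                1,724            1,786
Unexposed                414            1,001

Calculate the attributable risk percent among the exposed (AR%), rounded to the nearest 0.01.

Cells: a = 1724, b = 1786, c = 414, d = 1001.
Risk in exposed = 1724/3510 = 0.49117; risk in unexposed = 414/1415 = 0.29258.
RR = 0.49117/0.29258 = 1.67875
AR% = (RR − 1)/RR × 100 = (1.67875 − 1)/1.67875 × 100 = 40.4319%

40.43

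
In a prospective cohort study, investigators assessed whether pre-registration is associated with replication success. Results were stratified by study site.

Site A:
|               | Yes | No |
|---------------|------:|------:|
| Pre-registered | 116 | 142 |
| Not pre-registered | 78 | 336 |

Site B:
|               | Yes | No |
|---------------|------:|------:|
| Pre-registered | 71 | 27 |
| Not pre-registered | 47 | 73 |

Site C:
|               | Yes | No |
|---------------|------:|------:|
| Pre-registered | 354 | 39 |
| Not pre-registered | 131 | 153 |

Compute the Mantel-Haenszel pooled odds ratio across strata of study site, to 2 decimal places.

OR_MH = Σ(aᵢdᵢ/nᵢ) / Σ(bᵢcᵢ/nᵢ), where nᵢ is the stratum total.
Stratum 1 (Site A): n = 672; a·d/n = 116·336/672 = 58.0000; b·c/n = 142·78/672 = 16.4821
Stratum 2 (Site B): n = 218; a·d/n = 71·73/218 = 23.7752; b·c/n = 27·47/218 = 5.8211
Stratum 3 (Site C): n = 677; a·d/n = 354·153/677 = 80.0030; b·c/n = 39·131/677 = 7.5465
OR_MH = (58.0000 + 23.7752 + 80.0030) / (16.4821 + 5.8211 + 7.5465) = 161.7782 / 29.8498 = 5.41975

5.42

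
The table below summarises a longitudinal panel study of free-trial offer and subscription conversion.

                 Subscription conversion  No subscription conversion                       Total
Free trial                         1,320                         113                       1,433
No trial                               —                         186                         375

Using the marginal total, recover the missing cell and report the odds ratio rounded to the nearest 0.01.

The missing cell is in the unexposed row: 375 − 186 = 189.
So a = 1320, b = 113, c = 189, d = 186.
OR = (a·d)/(b·c) = (1320 × 186) / (113 × 189) = 245520 / 21357 = 11.49600

11.50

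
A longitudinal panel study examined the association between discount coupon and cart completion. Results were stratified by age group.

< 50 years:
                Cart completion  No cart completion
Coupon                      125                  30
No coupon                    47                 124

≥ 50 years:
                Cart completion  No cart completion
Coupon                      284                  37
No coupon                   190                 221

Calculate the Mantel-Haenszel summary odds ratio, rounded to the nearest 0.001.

OR_MH = Σ(aᵢdᵢ/nᵢ) / Σ(bᵢcᵢ/nᵢ), where nᵢ is the stratum total.
Stratum 1 (< 50 years): n = 326; a·d/n = 125·124/326 = 47.5460; b·c/n = 30·47/326 = 4.3252
Stratum 2 (≥ 50 years): n = 732; a·d/n = 284·221/732 = 85.7432; b·c/n = 37·190/732 = 9.6038
OR_MH = (47.5460 + 85.7432) / (4.3252 + 9.6038) = 133.2892 / 13.9290 = 9.56920

9.569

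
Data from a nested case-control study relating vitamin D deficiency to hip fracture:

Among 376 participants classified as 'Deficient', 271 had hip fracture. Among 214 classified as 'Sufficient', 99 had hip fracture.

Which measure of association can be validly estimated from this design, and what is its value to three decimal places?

2.998

From the description: a = 271, b = 105, c = 99, d = 115.
This is a nested case-control study: participants were sampled on outcome status, so risks in the source population cannot be estimated directly — relative risk is not valid here. The odds ratio is the appropriate measure.
OR = (a·d)/(b·c) = (271 × 115) / (105 × 99) = 31165 / 10395 = 2.99808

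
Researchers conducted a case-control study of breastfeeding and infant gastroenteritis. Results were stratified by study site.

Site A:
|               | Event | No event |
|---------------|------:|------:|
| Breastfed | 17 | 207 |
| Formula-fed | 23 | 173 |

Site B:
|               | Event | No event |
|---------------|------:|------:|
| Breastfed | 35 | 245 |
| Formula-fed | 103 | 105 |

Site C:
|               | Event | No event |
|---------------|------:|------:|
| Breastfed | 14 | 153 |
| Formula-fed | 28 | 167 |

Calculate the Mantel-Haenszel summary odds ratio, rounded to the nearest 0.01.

0.28

OR_MH = Σ(aᵢdᵢ/nᵢ) / Σ(bᵢcᵢ/nᵢ), where nᵢ is the stratum total.
Stratum 1 (Site A): n = 420; a·d/n = 17·173/420 = 7.0024; b·c/n = 207·23/420 = 11.3357
Stratum 2 (Site B): n = 488; a·d/n = 35·105/488 = 7.5307; b·c/n = 245·103/488 = 51.7111
Stratum 3 (Site C): n = 362; a·d/n = 14·167/362 = 6.4586; b·c/n = 153·28/362 = 11.8343
OR_MH = (7.0024 + 7.5307 + 6.4586) / (11.3357 + 51.7111 + 11.8343) = 20.9917 / 74.8810 = 0.28033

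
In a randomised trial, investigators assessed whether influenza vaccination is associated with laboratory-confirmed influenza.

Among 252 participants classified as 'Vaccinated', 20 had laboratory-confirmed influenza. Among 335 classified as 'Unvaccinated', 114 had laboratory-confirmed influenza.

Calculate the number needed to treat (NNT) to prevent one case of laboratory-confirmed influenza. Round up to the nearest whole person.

Risk in treated group = 20/252 = 0.07937; risk in control = 114/335 = 0.34030.
Absolute risk reduction = 0.34030 − 0.07937 = 0.26093
NNT = 1 / ARR = 1 / 0.26093 = 3.832 → round up → 4

4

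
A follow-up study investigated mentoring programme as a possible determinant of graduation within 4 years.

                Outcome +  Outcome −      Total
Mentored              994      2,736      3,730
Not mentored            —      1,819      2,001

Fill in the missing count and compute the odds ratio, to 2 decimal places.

3.63

The missing cell is in the unexposed row: 2001 − 1819 = 182.
So a = 994, b = 2736, c = 182, d = 1819.
OR = (a·d)/(b·c) = (994 × 1819) / (2736 × 182) = 1808086 / 497952 = 3.63104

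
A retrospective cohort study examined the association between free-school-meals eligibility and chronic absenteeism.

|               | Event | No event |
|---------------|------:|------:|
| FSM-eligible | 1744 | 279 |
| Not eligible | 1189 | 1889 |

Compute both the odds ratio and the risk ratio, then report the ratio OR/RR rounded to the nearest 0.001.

4.450

Cells: a = 1744, b = 279, c = 1189, d = 1889.
OR = (1744·1889)/(279·1189) = 3294416/331731 = 9.93099
Risk in exposed = 1744/2023 = 0.86209; risk in unexposed = 1189/3078 = 0.38629; RR = 2.23171
OR/RR = 9.93099 / 2.23171 = 4.44995
The outcome is not rare, so the OR lies further from 1 than the RR.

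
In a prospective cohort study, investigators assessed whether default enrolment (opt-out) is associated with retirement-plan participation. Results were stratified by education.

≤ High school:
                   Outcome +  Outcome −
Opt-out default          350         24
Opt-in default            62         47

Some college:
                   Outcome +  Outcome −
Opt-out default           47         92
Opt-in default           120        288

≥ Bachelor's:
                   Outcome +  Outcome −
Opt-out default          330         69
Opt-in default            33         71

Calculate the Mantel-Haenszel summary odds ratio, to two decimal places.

3.79

OR_MH = Σ(aᵢdᵢ/nᵢ) / Σ(bᵢcᵢ/nᵢ), where nᵢ is the stratum total.
Stratum 1 (≤ High school): n = 483; a·d/n = 350·47/483 = 34.0580; b·c/n = 24·62/483 = 3.0807
Stratum 2 (Some college): n = 547; a·d/n = 47·288/547 = 24.7459; b·c/n = 92·120/547 = 20.1828
Stratum 3 (≥ Bachelor's): n = 503; a·d/n = 330·71/503 = 46.5805; b·c/n = 69·33/503 = 4.5268
OR_MH = (34.0580 + 24.7459 + 46.5805) / (3.0807 + 20.1828 + 4.5268) = 105.3844 / 27.7904 = 3.79211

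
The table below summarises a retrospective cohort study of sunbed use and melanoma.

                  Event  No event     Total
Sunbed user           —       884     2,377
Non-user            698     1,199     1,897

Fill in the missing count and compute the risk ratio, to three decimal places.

The missing cell is in the exposed row: 2377 − 884 = 1493.
So a = 1493, b = 884, c = 698, d = 1199.
RR = [a/(a+b)] / [c/(c+d)] = (1493/2377) / (698/1897) = 0.62810/0.36795 = 1.70704

1.707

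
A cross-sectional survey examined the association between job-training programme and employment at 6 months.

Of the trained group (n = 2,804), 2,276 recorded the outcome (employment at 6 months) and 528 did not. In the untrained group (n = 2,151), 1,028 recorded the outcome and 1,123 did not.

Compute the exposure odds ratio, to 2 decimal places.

4.71

From the description: a = 2276, b = 528, c = 1028, d = 1123.
OR = (a·d)/(b·c) = (2276 × 1123) / (528 × 1028) = 2555948 / 542784 = 4.70896
The odds of employment at 6 months are about 4.71 times as high in the trained group.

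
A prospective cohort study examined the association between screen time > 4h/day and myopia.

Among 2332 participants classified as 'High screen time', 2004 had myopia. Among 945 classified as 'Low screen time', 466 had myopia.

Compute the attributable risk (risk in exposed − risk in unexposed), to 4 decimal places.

0.3662

From the description: a = 2004, b = 328, c = 466, d = 479.
Risk in exposed = 2004/2332 = 0.859348; risk in unexposed = 466/945 = 0.493122.
Risk difference = 0.859348 − 0.493122 = 0.366227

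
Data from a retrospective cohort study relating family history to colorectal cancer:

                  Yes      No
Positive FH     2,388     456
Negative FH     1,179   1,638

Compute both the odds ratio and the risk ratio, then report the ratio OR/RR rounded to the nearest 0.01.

3.63

Cells: a = 2388, b = 456, c = 1179, d = 1638.
OR = (2388·1638)/(456·1179) = 3911544/537624 = 7.27561
Risk in exposed = 2388/2844 = 0.83966; risk in unexposed = 1179/2817 = 0.41853; RR = 2.00622
OR/RR = 7.27561 / 2.00622 = 3.62653
The outcome is not rare, so the OR lies further from 1 than the RR.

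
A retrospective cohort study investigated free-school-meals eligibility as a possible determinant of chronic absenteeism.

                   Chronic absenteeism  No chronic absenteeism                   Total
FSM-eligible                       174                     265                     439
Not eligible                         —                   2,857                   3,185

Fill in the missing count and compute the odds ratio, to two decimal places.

5.72

The missing cell is in the unexposed row: 3185 − 2857 = 328.
So a = 174, b = 265, c = 328, d = 2857.
OR = (a·d)/(b·c) = (174 × 2857) / (265 × 328) = 497118 / 86920 = 5.71926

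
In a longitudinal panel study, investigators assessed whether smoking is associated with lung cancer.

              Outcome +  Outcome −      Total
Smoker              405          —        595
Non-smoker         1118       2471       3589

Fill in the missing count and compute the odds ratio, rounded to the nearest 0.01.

The missing cell is in the exposed row: 595 − 405 = 190.
So a = 405, b = 190, c = 1118, d = 2471.
OR = (a·d)/(b·c) = (405 × 2471) / (190 × 1118) = 1000755 / 212420 = 4.71121

4.71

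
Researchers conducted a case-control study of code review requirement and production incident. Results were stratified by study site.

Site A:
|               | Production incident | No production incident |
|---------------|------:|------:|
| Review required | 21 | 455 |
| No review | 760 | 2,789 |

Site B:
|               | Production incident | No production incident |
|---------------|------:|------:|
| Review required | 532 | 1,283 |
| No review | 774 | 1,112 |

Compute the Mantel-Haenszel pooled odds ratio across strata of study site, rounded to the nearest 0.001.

0.492

OR_MH = Σ(aᵢdᵢ/nᵢ) / Σ(bᵢcᵢ/nᵢ), where nᵢ is the stratum total.
Stratum 1 (Site A): n = 4025; a·d/n = 21·2789/4025 = 14.5513; b·c/n = 455·760/4025 = 85.9130
Stratum 2 (Site B): n = 3701; a·d/n = 532·1112/3701 = 159.8444; b·c/n = 1283·774/3701 = 268.3172
OR_MH = (14.5513 + 159.8444) / (85.9130 + 268.3172) = 174.3957 / 354.2303 = 0.49232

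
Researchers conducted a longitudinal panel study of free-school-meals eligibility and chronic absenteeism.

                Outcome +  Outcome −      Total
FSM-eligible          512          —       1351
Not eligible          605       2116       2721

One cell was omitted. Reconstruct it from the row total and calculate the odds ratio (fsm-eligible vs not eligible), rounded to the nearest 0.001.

The missing cell is in the exposed row: 1351 − 512 = 839.
So a = 512, b = 839, c = 605, d = 2116.
OR = (a·d)/(b·c) = (512 × 2116) / (839 × 605) = 1083392 / 507595 = 2.13436

2.134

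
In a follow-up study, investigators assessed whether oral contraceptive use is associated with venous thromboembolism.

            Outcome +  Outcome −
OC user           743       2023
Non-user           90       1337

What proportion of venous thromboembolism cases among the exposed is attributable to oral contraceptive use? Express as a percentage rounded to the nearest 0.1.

76.5

Cells: a = 743, b = 2023, c = 90, d = 1337.
Risk in exposed = 743/2766 = 0.26862; risk in unexposed = 90/1427 = 0.06307.
RR = 0.26862/0.06307 = 4.25910
AR% = (RR − 1)/RR × 100 = (4.25910 − 1)/4.25910 × 100 = 76.5209%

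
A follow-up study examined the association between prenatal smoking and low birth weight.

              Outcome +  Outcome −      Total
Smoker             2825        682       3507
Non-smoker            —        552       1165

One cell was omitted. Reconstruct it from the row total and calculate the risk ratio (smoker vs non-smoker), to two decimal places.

1.53

The missing cell is in the unexposed row: 1165 − 552 = 613.
So a = 2825, b = 682, c = 613, d = 552.
RR = [a/(a+b)] / [c/(c+d)] = (2825/3507) / (613/1165) = 0.80553/0.52618 = 1.53090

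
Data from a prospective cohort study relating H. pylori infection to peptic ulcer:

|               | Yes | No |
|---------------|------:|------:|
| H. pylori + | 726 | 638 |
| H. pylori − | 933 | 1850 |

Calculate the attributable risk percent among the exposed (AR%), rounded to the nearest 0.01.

37.01

Cells: a = 726, b = 638, c = 933, d = 1850.
Risk in exposed = 726/1364 = 0.53226; risk in unexposed = 933/2783 = 0.33525.
RR = 0.53226/0.33525 = 1.58765
AR% = (RR − 1)/RR × 100 = (1.58765 − 1)/1.58765 × 100 = 37.0137%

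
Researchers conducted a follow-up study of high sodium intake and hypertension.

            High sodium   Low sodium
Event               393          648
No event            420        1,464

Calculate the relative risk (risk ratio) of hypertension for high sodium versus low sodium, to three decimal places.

Reading the table with exposure as columns: a = 393 (High sodium, case), b = 420 (High sodium, non-case), c = 648 (Low sodium, case), d = 1464.
Risk in exposed = 393/813 = 0.48339; risk in unexposed = 648/2112 = 0.30682.
RR = 0.48339 / 0.30682 = 1.57551
The risk among the exposed is 1.58 times that among the unexposed.

1.576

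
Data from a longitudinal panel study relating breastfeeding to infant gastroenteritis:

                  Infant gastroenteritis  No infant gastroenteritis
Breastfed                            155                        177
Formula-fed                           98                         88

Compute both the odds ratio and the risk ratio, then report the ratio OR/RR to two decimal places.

0.89

Cells: a = 155, b = 177, c = 98, d = 88.
OR = (155·88)/(177·98) = 13640/17346 = 0.78635
Risk in exposed = 155/332 = 0.46687; risk in unexposed = 98/186 = 0.52688; RR = 0.88610
OR/RR = 0.78635 / 0.88610 = 0.88743
The outcome is not rare, so the OR lies further from 1 than the RR.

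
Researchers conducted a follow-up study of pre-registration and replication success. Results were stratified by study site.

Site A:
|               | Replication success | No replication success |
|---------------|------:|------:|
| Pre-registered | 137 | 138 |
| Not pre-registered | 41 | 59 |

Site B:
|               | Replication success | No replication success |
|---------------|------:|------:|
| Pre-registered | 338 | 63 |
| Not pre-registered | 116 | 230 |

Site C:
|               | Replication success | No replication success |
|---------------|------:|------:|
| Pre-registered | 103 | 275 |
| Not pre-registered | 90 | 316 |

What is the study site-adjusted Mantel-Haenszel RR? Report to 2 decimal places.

1.82

RR_MH = Σ(aᵢ·n₀ᵢ/nᵢ) / Σ(cᵢ·n₁ᵢ/nᵢ), with n₁ᵢ = aᵢ+bᵢ (exposed), n₀ᵢ = cᵢ+dᵢ (unexposed), nᵢ = n₁ᵢ+n₀ᵢ.
Stratum 1 (Site A): n₁ = 275, n₀ = 100, n = 375; a·n₀/n = 137·100/375 = 36.5333; c·n₁/n = 41·275/375 = 30.0667
Stratum 2 (Site B): n₁ = 401, n₀ = 346, n = 747; a·n₀/n = 338·346/747 = 156.5569; c·n₁/n = 116·401/747 = 62.2704
Stratum 3 (Site C): n₁ = 378, n₀ = 406, n = 784; a·n₀/n = 103·406/784 = 53.3393; c·n₁/n = 90·378/784 = 43.3929
RR_MH = (36.5333 + 156.5569 + 53.3393) / (30.0667 + 62.2704 + 43.3929) = 246.4295 / 135.7299 = 1.81559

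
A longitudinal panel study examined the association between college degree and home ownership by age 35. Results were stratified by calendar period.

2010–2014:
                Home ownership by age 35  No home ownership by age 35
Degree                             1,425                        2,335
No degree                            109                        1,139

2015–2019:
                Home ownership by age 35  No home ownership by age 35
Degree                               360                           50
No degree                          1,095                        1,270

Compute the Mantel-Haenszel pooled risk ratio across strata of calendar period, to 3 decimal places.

RR_MH = Σ(aᵢ·n₀ᵢ/nᵢ) / Σ(cᵢ·n₁ᵢ/nᵢ), with n₁ᵢ = aᵢ+bᵢ (exposed), n₀ᵢ = cᵢ+dᵢ (unexposed), nᵢ = n₁ᵢ+n₀ᵢ.
Stratum 1 (2010–2014): n₁ = 3760, n₀ = 1248, n = 5008; a·n₀/n = 1425·1248/5008 = 355.1118; c·n₁/n = 109·3760/5008 = 81.8371
Stratum 2 (2015–2019): n₁ = 410, n₀ = 2365, n = 2775; a·n₀/n = 360·2365/2775 = 306.8108; c·n₁/n = 1095·410/2775 = 161.7838
RR_MH = (355.1118 + 306.8108) / (81.8371 + 161.7838) = 661.9226 / 243.6208 = 2.71702

2.717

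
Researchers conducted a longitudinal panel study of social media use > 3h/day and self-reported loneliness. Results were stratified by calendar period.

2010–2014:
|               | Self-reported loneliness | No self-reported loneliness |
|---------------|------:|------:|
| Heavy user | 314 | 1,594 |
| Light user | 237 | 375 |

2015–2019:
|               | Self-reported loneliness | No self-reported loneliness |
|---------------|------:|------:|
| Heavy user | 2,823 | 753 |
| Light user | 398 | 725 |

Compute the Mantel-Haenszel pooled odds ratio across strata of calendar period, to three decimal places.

2.257

OR_MH = Σ(aᵢdᵢ/nᵢ) / Σ(bᵢcᵢ/nᵢ), where nᵢ is the stratum total.
Stratum 1 (2010–2014): n = 2520; a·d/n = 314·375/2520 = 46.7262; b·c/n = 1594·237/2520 = 149.9119
Stratum 2 (2015–2019): n = 4699; a·d/n = 2823·725/4699 = 435.5554; b·c/n = 753·398/4699 = 63.7783
OR_MH = (46.7262 + 435.5554) / (149.9119 + 63.7783) = 482.2816 / 213.6902 = 2.25692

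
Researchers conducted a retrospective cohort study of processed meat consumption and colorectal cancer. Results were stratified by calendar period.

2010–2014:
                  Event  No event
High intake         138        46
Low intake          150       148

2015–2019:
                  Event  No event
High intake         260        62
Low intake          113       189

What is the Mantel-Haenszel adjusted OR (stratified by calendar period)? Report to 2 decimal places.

4.74

OR_MH = Σ(aᵢdᵢ/nᵢ) / Σ(bᵢcᵢ/nᵢ), where nᵢ is the stratum total.
Stratum 1 (2010–2014): n = 482; a·d/n = 138·148/482 = 42.3734; b·c/n = 46·150/482 = 14.3154
Stratum 2 (2015–2019): n = 624; a·d/n = 260·189/624 = 78.7500; b·c/n = 62·113/624 = 11.2276
OR_MH = (42.3734 + 78.7500) / (14.3154 + 11.2276) = 121.1234 / 25.5429 = 4.74196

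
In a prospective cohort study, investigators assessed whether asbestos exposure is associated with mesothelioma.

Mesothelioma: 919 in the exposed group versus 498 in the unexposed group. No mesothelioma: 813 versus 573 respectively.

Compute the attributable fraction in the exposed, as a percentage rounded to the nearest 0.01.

12.37

From the description: a = 919, b = 813, c = 498, d = 573.
Risk in exposed = 919/1732 = 0.53060; risk in unexposed = 498/1071 = 0.46499.
RR = 0.53060/0.46499 = 1.14111
AR% = (RR − 1)/RR × 100 = (1.14111 − 1)/1.14111 × 100 = 12.3661%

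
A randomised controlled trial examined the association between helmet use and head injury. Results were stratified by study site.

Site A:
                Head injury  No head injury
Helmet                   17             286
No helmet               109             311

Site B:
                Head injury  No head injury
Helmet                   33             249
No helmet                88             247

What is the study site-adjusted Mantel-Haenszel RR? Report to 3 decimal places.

RR_MH = Σ(aᵢ·n₀ᵢ/nᵢ) / Σ(cᵢ·n₁ᵢ/nᵢ), with n₁ᵢ = aᵢ+bᵢ (exposed), n₀ᵢ = cᵢ+dᵢ (unexposed), nᵢ = n₁ᵢ+n₀ᵢ.
Stratum 1 (Site A): n₁ = 303, n₀ = 420, n = 723; a·n₀/n = 17·420/723 = 9.8755; c·n₁/n = 109·303/723 = 45.6805
Stratum 2 (Site B): n₁ = 282, n₀ = 335, n = 617; a·n₀/n = 33·335/617 = 17.9173; c·n₁/n = 88·282/617 = 40.2204
RR_MH = (9.8755 + 17.9173) / (45.6805 + 40.2204) = 27.7929 / 85.9009 = 0.32355

0.324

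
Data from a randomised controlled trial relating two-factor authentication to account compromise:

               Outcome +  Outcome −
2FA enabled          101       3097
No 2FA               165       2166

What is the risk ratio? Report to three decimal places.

0.446

Cells: a = 101, b = 3097, c = 165, d = 2166.
Risk in exposed = 101/3198 = 0.03158; risk in unexposed = 165/2331 = 0.07079.
RR = 0.03158 / 0.07079 = 0.44617
The risk is 55% lower among the exposed than among the unexposed.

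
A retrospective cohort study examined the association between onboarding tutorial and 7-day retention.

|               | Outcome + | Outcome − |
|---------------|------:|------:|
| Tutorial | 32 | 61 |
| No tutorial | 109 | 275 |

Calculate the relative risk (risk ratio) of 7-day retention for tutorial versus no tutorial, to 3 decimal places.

Cells: a = 32, b = 61, c = 109, d = 275.
Risk in exposed = 32/93 = 0.34409; risk in unexposed = 109/384 = 0.28385.
RR = 0.34409 / 0.28385 = 1.21219
The risk among the exposed is 1.21 times that among the unexposed.

1.212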